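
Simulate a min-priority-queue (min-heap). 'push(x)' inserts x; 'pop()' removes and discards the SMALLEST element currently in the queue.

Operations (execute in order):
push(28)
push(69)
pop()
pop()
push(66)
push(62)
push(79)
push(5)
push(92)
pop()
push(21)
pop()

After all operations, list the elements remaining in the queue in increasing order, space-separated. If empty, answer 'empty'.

Answer: 62 66 79 92

Derivation:
push(28): heap contents = [28]
push(69): heap contents = [28, 69]
pop() → 28: heap contents = [69]
pop() → 69: heap contents = []
push(66): heap contents = [66]
push(62): heap contents = [62, 66]
push(79): heap contents = [62, 66, 79]
push(5): heap contents = [5, 62, 66, 79]
push(92): heap contents = [5, 62, 66, 79, 92]
pop() → 5: heap contents = [62, 66, 79, 92]
push(21): heap contents = [21, 62, 66, 79, 92]
pop() → 21: heap contents = [62, 66, 79, 92]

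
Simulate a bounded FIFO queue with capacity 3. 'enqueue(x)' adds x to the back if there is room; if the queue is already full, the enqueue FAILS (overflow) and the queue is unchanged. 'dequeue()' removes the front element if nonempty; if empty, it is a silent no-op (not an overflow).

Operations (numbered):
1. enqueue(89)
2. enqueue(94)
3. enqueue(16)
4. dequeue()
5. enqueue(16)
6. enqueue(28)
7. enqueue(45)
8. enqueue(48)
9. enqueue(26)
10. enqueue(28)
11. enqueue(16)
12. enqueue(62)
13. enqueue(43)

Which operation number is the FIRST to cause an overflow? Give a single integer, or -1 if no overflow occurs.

Answer: 6

Derivation:
1. enqueue(89): size=1
2. enqueue(94): size=2
3. enqueue(16): size=3
4. dequeue(): size=2
5. enqueue(16): size=3
6. enqueue(28): size=3=cap → OVERFLOW (fail)
7. enqueue(45): size=3=cap → OVERFLOW (fail)
8. enqueue(48): size=3=cap → OVERFLOW (fail)
9. enqueue(26): size=3=cap → OVERFLOW (fail)
10. enqueue(28): size=3=cap → OVERFLOW (fail)
11. enqueue(16): size=3=cap → OVERFLOW (fail)
12. enqueue(62): size=3=cap → OVERFLOW (fail)
13. enqueue(43): size=3=cap → OVERFLOW (fail)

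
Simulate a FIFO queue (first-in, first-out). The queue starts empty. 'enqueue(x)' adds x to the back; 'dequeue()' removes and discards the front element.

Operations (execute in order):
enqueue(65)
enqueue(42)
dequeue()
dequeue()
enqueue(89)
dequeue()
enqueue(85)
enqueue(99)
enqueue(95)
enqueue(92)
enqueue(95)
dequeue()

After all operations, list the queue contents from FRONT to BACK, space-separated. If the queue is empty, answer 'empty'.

enqueue(65): [65]
enqueue(42): [65, 42]
dequeue(): [42]
dequeue(): []
enqueue(89): [89]
dequeue(): []
enqueue(85): [85]
enqueue(99): [85, 99]
enqueue(95): [85, 99, 95]
enqueue(92): [85, 99, 95, 92]
enqueue(95): [85, 99, 95, 92, 95]
dequeue(): [99, 95, 92, 95]

Answer: 99 95 92 95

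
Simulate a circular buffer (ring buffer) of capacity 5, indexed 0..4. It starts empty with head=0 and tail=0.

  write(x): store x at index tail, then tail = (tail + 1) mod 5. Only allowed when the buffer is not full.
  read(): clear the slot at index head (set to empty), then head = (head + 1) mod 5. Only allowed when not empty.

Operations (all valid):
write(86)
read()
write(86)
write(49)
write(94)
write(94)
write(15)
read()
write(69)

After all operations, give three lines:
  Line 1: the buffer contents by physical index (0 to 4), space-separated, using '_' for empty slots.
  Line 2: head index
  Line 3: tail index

write(86): buf=[86 _ _ _ _], head=0, tail=1, size=1
read(): buf=[_ _ _ _ _], head=1, tail=1, size=0
write(86): buf=[_ 86 _ _ _], head=1, tail=2, size=1
write(49): buf=[_ 86 49 _ _], head=1, tail=3, size=2
write(94): buf=[_ 86 49 94 _], head=1, tail=4, size=3
write(94): buf=[_ 86 49 94 94], head=1, tail=0, size=4
write(15): buf=[15 86 49 94 94], head=1, tail=1, size=5
read(): buf=[15 _ 49 94 94], head=2, tail=1, size=4
write(69): buf=[15 69 49 94 94], head=2, tail=2, size=5

Answer: 15 69 49 94 94
2
2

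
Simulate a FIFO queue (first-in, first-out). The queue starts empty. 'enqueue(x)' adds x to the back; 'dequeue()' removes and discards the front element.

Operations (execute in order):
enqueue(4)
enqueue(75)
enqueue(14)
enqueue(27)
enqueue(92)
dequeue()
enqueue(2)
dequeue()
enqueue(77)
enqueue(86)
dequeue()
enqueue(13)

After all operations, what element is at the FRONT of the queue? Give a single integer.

Answer: 27

Derivation:
enqueue(4): queue = [4]
enqueue(75): queue = [4, 75]
enqueue(14): queue = [4, 75, 14]
enqueue(27): queue = [4, 75, 14, 27]
enqueue(92): queue = [4, 75, 14, 27, 92]
dequeue(): queue = [75, 14, 27, 92]
enqueue(2): queue = [75, 14, 27, 92, 2]
dequeue(): queue = [14, 27, 92, 2]
enqueue(77): queue = [14, 27, 92, 2, 77]
enqueue(86): queue = [14, 27, 92, 2, 77, 86]
dequeue(): queue = [27, 92, 2, 77, 86]
enqueue(13): queue = [27, 92, 2, 77, 86, 13]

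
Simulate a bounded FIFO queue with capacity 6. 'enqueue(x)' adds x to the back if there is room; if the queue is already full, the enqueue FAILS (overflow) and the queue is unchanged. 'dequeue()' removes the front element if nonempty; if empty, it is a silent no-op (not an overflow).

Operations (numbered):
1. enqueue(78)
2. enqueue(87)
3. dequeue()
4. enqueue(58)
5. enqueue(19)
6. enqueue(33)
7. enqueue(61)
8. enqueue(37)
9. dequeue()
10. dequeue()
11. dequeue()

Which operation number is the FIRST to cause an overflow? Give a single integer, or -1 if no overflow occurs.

Answer: -1

Derivation:
1. enqueue(78): size=1
2. enqueue(87): size=2
3. dequeue(): size=1
4. enqueue(58): size=2
5. enqueue(19): size=3
6. enqueue(33): size=4
7. enqueue(61): size=5
8. enqueue(37): size=6
9. dequeue(): size=5
10. dequeue(): size=4
11. dequeue(): size=3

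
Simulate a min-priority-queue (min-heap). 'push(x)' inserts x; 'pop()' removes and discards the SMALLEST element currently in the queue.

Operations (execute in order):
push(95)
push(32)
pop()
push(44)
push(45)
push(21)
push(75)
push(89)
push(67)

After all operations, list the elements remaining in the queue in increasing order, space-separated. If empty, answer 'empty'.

push(95): heap contents = [95]
push(32): heap contents = [32, 95]
pop() → 32: heap contents = [95]
push(44): heap contents = [44, 95]
push(45): heap contents = [44, 45, 95]
push(21): heap contents = [21, 44, 45, 95]
push(75): heap contents = [21, 44, 45, 75, 95]
push(89): heap contents = [21, 44, 45, 75, 89, 95]
push(67): heap contents = [21, 44, 45, 67, 75, 89, 95]

Answer: 21 44 45 67 75 89 95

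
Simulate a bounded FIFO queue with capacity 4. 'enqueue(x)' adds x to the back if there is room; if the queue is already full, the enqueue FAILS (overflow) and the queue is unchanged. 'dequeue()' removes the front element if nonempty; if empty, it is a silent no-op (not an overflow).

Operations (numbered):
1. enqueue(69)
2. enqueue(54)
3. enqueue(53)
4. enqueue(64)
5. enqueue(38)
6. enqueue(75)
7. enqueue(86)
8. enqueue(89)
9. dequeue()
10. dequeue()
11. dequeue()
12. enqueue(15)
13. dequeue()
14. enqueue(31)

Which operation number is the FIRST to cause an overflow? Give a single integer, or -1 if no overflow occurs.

Answer: 5

Derivation:
1. enqueue(69): size=1
2. enqueue(54): size=2
3. enqueue(53): size=3
4. enqueue(64): size=4
5. enqueue(38): size=4=cap → OVERFLOW (fail)
6. enqueue(75): size=4=cap → OVERFLOW (fail)
7. enqueue(86): size=4=cap → OVERFLOW (fail)
8. enqueue(89): size=4=cap → OVERFLOW (fail)
9. dequeue(): size=3
10. dequeue(): size=2
11. dequeue(): size=1
12. enqueue(15): size=2
13. dequeue(): size=1
14. enqueue(31): size=2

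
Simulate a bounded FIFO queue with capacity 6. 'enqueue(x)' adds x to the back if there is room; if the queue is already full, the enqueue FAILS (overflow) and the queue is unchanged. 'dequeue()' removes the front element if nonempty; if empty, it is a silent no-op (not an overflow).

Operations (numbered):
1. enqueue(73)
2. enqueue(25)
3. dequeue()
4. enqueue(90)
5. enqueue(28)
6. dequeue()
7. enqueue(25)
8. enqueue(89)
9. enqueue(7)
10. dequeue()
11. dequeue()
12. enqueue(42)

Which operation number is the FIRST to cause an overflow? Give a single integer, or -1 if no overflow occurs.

1. enqueue(73): size=1
2. enqueue(25): size=2
3. dequeue(): size=1
4. enqueue(90): size=2
5. enqueue(28): size=3
6. dequeue(): size=2
7. enqueue(25): size=3
8. enqueue(89): size=4
9. enqueue(7): size=5
10. dequeue(): size=4
11. dequeue(): size=3
12. enqueue(42): size=4

Answer: -1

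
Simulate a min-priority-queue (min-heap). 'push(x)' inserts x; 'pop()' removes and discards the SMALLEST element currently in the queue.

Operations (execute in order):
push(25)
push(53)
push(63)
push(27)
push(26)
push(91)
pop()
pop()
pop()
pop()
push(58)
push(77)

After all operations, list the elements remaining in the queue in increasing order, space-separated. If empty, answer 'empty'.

Answer: 58 63 77 91

Derivation:
push(25): heap contents = [25]
push(53): heap contents = [25, 53]
push(63): heap contents = [25, 53, 63]
push(27): heap contents = [25, 27, 53, 63]
push(26): heap contents = [25, 26, 27, 53, 63]
push(91): heap contents = [25, 26, 27, 53, 63, 91]
pop() → 25: heap contents = [26, 27, 53, 63, 91]
pop() → 26: heap contents = [27, 53, 63, 91]
pop() → 27: heap contents = [53, 63, 91]
pop() → 53: heap contents = [63, 91]
push(58): heap contents = [58, 63, 91]
push(77): heap contents = [58, 63, 77, 91]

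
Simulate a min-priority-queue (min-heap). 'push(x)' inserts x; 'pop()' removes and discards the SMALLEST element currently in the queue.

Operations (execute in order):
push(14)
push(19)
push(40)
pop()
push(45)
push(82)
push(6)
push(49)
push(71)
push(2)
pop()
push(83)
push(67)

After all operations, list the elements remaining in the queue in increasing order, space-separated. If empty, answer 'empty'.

Answer: 6 19 40 45 49 67 71 82 83

Derivation:
push(14): heap contents = [14]
push(19): heap contents = [14, 19]
push(40): heap contents = [14, 19, 40]
pop() → 14: heap contents = [19, 40]
push(45): heap contents = [19, 40, 45]
push(82): heap contents = [19, 40, 45, 82]
push(6): heap contents = [6, 19, 40, 45, 82]
push(49): heap contents = [6, 19, 40, 45, 49, 82]
push(71): heap contents = [6, 19, 40, 45, 49, 71, 82]
push(2): heap contents = [2, 6, 19, 40, 45, 49, 71, 82]
pop() → 2: heap contents = [6, 19, 40, 45, 49, 71, 82]
push(83): heap contents = [6, 19, 40, 45, 49, 71, 82, 83]
push(67): heap contents = [6, 19, 40, 45, 49, 67, 71, 82, 83]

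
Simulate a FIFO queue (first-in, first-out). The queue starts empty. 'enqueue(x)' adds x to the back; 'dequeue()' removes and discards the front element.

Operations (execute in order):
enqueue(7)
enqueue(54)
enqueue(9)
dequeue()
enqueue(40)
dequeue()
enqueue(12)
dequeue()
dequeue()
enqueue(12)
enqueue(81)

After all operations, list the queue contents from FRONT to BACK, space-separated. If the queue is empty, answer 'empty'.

enqueue(7): [7]
enqueue(54): [7, 54]
enqueue(9): [7, 54, 9]
dequeue(): [54, 9]
enqueue(40): [54, 9, 40]
dequeue(): [9, 40]
enqueue(12): [9, 40, 12]
dequeue(): [40, 12]
dequeue(): [12]
enqueue(12): [12, 12]
enqueue(81): [12, 12, 81]

Answer: 12 12 81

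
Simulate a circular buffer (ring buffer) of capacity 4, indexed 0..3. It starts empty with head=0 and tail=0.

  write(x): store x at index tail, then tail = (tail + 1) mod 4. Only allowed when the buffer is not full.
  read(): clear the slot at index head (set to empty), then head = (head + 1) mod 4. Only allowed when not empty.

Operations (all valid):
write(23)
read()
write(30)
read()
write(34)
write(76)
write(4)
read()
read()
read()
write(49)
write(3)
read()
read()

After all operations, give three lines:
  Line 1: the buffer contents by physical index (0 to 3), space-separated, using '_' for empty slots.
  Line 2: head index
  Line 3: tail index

write(23): buf=[23 _ _ _], head=0, tail=1, size=1
read(): buf=[_ _ _ _], head=1, tail=1, size=0
write(30): buf=[_ 30 _ _], head=1, tail=2, size=1
read(): buf=[_ _ _ _], head=2, tail=2, size=0
write(34): buf=[_ _ 34 _], head=2, tail=3, size=1
write(76): buf=[_ _ 34 76], head=2, tail=0, size=2
write(4): buf=[4 _ 34 76], head=2, tail=1, size=3
read(): buf=[4 _ _ 76], head=3, tail=1, size=2
read(): buf=[4 _ _ _], head=0, tail=1, size=1
read(): buf=[_ _ _ _], head=1, tail=1, size=0
write(49): buf=[_ 49 _ _], head=1, tail=2, size=1
write(3): buf=[_ 49 3 _], head=1, tail=3, size=2
read(): buf=[_ _ 3 _], head=2, tail=3, size=1
read(): buf=[_ _ _ _], head=3, tail=3, size=0

Answer: _ _ _ _
3
3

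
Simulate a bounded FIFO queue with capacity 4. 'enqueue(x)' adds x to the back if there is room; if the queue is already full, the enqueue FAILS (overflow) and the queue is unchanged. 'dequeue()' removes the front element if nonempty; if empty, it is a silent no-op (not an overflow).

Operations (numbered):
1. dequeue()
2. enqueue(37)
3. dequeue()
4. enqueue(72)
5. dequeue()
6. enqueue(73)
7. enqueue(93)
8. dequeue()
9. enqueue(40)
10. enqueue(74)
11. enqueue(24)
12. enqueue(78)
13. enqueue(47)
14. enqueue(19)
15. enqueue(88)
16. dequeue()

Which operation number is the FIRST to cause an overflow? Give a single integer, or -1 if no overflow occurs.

1. dequeue(): empty, no-op, size=0
2. enqueue(37): size=1
3. dequeue(): size=0
4. enqueue(72): size=1
5. dequeue(): size=0
6. enqueue(73): size=1
7. enqueue(93): size=2
8. dequeue(): size=1
9. enqueue(40): size=2
10. enqueue(74): size=3
11. enqueue(24): size=4
12. enqueue(78): size=4=cap → OVERFLOW (fail)
13. enqueue(47): size=4=cap → OVERFLOW (fail)
14. enqueue(19): size=4=cap → OVERFLOW (fail)
15. enqueue(88): size=4=cap → OVERFLOW (fail)
16. dequeue(): size=3

Answer: 12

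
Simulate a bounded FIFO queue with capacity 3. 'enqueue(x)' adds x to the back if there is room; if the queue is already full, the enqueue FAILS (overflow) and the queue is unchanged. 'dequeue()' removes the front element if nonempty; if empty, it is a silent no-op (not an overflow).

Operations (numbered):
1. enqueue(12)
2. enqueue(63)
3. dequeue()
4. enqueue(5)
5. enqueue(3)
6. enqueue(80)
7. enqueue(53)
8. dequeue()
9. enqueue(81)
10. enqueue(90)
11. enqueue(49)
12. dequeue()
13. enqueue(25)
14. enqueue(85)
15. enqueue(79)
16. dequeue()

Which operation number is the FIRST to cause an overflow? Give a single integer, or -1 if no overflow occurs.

Answer: 6

Derivation:
1. enqueue(12): size=1
2. enqueue(63): size=2
3. dequeue(): size=1
4. enqueue(5): size=2
5. enqueue(3): size=3
6. enqueue(80): size=3=cap → OVERFLOW (fail)
7. enqueue(53): size=3=cap → OVERFLOW (fail)
8. dequeue(): size=2
9. enqueue(81): size=3
10. enqueue(90): size=3=cap → OVERFLOW (fail)
11. enqueue(49): size=3=cap → OVERFLOW (fail)
12. dequeue(): size=2
13. enqueue(25): size=3
14. enqueue(85): size=3=cap → OVERFLOW (fail)
15. enqueue(79): size=3=cap → OVERFLOW (fail)
16. dequeue(): size=2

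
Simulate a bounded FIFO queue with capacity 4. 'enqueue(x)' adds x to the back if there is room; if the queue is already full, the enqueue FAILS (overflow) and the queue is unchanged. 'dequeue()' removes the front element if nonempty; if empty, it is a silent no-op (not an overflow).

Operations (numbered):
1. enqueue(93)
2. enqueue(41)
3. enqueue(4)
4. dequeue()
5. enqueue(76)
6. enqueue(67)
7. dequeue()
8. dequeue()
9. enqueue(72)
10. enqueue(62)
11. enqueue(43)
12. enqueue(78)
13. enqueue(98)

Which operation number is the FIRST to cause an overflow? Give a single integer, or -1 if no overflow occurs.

1. enqueue(93): size=1
2. enqueue(41): size=2
3. enqueue(4): size=3
4. dequeue(): size=2
5. enqueue(76): size=3
6. enqueue(67): size=4
7. dequeue(): size=3
8. dequeue(): size=2
9. enqueue(72): size=3
10. enqueue(62): size=4
11. enqueue(43): size=4=cap → OVERFLOW (fail)
12. enqueue(78): size=4=cap → OVERFLOW (fail)
13. enqueue(98): size=4=cap → OVERFLOW (fail)

Answer: 11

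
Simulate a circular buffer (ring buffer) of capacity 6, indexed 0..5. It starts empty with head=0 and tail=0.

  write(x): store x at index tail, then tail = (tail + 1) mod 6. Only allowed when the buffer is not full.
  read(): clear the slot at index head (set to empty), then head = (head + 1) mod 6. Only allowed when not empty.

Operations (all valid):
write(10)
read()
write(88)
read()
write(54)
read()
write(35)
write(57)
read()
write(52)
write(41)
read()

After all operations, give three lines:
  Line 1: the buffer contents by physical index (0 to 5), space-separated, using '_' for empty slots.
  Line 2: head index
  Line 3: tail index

write(10): buf=[10 _ _ _ _ _], head=0, tail=1, size=1
read(): buf=[_ _ _ _ _ _], head=1, tail=1, size=0
write(88): buf=[_ 88 _ _ _ _], head=1, tail=2, size=1
read(): buf=[_ _ _ _ _ _], head=2, tail=2, size=0
write(54): buf=[_ _ 54 _ _ _], head=2, tail=3, size=1
read(): buf=[_ _ _ _ _ _], head=3, tail=3, size=0
write(35): buf=[_ _ _ 35 _ _], head=3, tail=4, size=1
write(57): buf=[_ _ _ 35 57 _], head=3, tail=5, size=2
read(): buf=[_ _ _ _ 57 _], head=4, tail=5, size=1
write(52): buf=[_ _ _ _ 57 52], head=4, tail=0, size=2
write(41): buf=[41 _ _ _ 57 52], head=4, tail=1, size=3
read(): buf=[41 _ _ _ _ 52], head=5, tail=1, size=2

Answer: 41 _ _ _ _ 52
5
1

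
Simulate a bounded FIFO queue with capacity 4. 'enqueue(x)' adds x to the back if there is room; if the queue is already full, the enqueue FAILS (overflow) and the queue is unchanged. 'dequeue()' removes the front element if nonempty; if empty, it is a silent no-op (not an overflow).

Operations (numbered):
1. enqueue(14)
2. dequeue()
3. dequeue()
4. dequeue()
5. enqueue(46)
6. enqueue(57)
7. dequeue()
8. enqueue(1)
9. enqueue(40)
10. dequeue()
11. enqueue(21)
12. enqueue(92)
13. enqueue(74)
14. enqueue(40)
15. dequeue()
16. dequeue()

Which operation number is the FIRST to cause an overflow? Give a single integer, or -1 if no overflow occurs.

1. enqueue(14): size=1
2. dequeue(): size=0
3. dequeue(): empty, no-op, size=0
4. dequeue(): empty, no-op, size=0
5. enqueue(46): size=1
6. enqueue(57): size=2
7. dequeue(): size=1
8. enqueue(1): size=2
9. enqueue(40): size=3
10. dequeue(): size=2
11. enqueue(21): size=3
12. enqueue(92): size=4
13. enqueue(74): size=4=cap → OVERFLOW (fail)
14. enqueue(40): size=4=cap → OVERFLOW (fail)
15. dequeue(): size=3
16. dequeue(): size=2

Answer: 13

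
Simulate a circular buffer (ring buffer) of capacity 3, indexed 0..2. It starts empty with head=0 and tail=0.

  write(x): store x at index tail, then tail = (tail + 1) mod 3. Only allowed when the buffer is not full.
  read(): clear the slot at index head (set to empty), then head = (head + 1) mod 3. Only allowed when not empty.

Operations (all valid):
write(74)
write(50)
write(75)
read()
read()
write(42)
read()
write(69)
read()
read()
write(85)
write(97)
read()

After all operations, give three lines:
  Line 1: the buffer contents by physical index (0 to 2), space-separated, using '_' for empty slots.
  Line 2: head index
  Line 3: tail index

Answer: 97 _ _
0
1

Derivation:
write(74): buf=[74 _ _], head=0, tail=1, size=1
write(50): buf=[74 50 _], head=0, tail=2, size=2
write(75): buf=[74 50 75], head=0, tail=0, size=3
read(): buf=[_ 50 75], head=1, tail=0, size=2
read(): buf=[_ _ 75], head=2, tail=0, size=1
write(42): buf=[42 _ 75], head=2, tail=1, size=2
read(): buf=[42 _ _], head=0, tail=1, size=1
write(69): buf=[42 69 _], head=0, tail=2, size=2
read(): buf=[_ 69 _], head=1, tail=2, size=1
read(): buf=[_ _ _], head=2, tail=2, size=0
write(85): buf=[_ _ 85], head=2, tail=0, size=1
write(97): buf=[97 _ 85], head=2, tail=1, size=2
read(): buf=[97 _ _], head=0, tail=1, size=1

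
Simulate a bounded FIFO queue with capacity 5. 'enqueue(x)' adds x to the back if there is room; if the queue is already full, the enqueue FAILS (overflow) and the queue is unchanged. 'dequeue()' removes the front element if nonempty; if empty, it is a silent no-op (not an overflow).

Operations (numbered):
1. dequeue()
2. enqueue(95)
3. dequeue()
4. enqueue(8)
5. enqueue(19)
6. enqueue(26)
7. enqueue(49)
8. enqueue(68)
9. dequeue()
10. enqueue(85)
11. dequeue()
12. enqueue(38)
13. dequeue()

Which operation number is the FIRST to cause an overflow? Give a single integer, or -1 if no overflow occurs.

1. dequeue(): empty, no-op, size=0
2. enqueue(95): size=1
3. dequeue(): size=0
4. enqueue(8): size=1
5. enqueue(19): size=2
6. enqueue(26): size=3
7. enqueue(49): size=4
8. enqueue(68): size=5
9. dequeue(): size=4
10. enqueue(85): size=5
11. dequeue(): size=4
12. enqueue(38): size=5
13. dequeue(): size=4

Answer: -1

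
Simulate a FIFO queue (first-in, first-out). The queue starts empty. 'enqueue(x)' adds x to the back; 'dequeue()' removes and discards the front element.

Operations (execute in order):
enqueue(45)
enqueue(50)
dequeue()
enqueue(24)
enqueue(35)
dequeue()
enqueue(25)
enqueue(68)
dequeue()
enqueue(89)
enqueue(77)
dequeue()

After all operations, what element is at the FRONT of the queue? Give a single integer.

enqueue(45): queue = [45]
enqueue(50): queue = [45, 50]
dequeue(): queue = [50]
enqueue(24): queue = [50, 24]
enqueue(35): queue = [50, 24, 35]
dequeue(): queue = [24, 35]
enqueue(25): queue = [24, 35, 25]
enqueue(68): queue = [24, 35, 25, 68]
dequeue(): queue = [35, 25, 68]
enqueue(89): queue = [35, 25, 68, 89]
enqueue(77): queue = [35, 25, 68, 89, 77]
dequeue(): queue = [25, 68, 89, 77]

Answer: 25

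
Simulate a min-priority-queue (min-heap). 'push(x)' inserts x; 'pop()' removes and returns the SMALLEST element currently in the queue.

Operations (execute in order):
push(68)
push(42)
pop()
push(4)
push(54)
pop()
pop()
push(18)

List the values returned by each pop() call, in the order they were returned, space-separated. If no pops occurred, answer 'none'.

Answer: 42 4 54

Derivation:
push(68): heap contents = [68]
push(42): heap contents = [42, 68]
pop() → 42: heap contents = [68]
push(4): heap contents = [4, 68]
push(54): heap contents = [4, 54, 68]
pop() → 4: heap contents = [54, 68]
pop() → 54: heap contents = [68]
push(18): heap contents = [18, 68]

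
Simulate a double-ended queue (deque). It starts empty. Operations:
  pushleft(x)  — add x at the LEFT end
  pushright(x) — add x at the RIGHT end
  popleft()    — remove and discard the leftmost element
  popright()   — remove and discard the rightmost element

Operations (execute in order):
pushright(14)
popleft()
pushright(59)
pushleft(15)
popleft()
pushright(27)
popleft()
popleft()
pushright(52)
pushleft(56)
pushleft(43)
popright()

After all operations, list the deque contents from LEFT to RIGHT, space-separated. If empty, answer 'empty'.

Answer: 43 56

Derivation:
pushright(14): [14]
popleft(): []
pushright(59): [59]
pushleft(15): [15, 59]
popleft(): [59]
pushright(27): [59, 27]
popleft(): [27]
popleft(): []
pushright(52): [52]
pushleft(56): [56, 52]
pushleft(43): [43, 56, 52]
popright(): [43, 56]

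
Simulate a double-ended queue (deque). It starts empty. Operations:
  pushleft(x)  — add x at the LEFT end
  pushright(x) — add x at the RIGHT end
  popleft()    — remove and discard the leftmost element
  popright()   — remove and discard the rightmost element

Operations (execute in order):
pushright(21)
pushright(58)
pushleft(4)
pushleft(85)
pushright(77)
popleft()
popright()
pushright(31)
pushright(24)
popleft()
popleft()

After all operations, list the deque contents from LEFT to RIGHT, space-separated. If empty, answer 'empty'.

pushright(21): [21]
pushright(58): [21, 58]
pushleft(4): [4, 21, 58]
pushleft(85): [85, 4, 21, 58]
pushright(77): [85, 4, 21, 58, 77]
popleft(): [4, 21, 58, 77]
popright(): [4, 21, 58]
pushright(31): [4, 21, 58, 31]
pushright(24): [4, 21, 58, 31, 24]
popleft(): [21, 58, 31, 24]
popleft(): [58, 31, 24]

Answer: 58 31 24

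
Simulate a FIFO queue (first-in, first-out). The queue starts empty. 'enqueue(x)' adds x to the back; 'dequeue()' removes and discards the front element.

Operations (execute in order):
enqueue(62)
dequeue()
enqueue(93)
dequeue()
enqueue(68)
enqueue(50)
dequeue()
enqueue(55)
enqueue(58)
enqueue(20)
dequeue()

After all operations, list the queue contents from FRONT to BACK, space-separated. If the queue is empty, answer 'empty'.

Answer: 55 58 20

Derivation:
enqueue(62): [62]
dequeue(): []
enqueue(93): [93]
dequeue(): []
enqueue(68): [68]
enqueue(50): [68, 50]
dequeue(): [50]
enqueue(55): [50, 55]
enqueue(58): [50, 55, 58]
enqueue(20): [50, 55, 58, 20]
dequeue(): [55, 58, 20]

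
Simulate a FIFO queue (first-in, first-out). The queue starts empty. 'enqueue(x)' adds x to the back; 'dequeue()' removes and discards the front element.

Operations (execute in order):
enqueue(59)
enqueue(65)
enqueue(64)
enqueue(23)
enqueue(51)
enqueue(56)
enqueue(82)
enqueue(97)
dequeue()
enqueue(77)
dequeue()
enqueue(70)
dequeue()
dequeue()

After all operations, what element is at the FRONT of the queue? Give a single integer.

Answer: 51

Derivation:
enqueue(59): queue = [59]
enqueue(65): queue = [59, 65]
enqueue(64): queue = [59, 65, 64]
enqueue(23): queue = [59, 65, 64, 23]
enqueue(51): queue = [59, 65, 64, 23, 51]
enqueue(56): queue = [59, 65, 64, 23, 51, 56]
enqueue(82): queue = [59, 65, 64, 23, 51, 56, 82]
enqueue(97): queue = [59, 65, 64, 23, 51, 56, 82, 97]
dequeue(): queue = [65, 64, 23, 51, 56, 82, 97]
enqueue(77): queue = [65, 64, 23, 51, 56, 82, 97, 77]
dequeue(): queue = [64, 23, 51, 56, 82, 97, 77]
enqueue(70): queue = [64, 23, 51, 56, 82, 97, 77, 70]
dequeue(): queue = [23, 51, 56, 82, 97, 77, 70]
dequeue(): queue = [51, 56, 82, 97, 77, 70]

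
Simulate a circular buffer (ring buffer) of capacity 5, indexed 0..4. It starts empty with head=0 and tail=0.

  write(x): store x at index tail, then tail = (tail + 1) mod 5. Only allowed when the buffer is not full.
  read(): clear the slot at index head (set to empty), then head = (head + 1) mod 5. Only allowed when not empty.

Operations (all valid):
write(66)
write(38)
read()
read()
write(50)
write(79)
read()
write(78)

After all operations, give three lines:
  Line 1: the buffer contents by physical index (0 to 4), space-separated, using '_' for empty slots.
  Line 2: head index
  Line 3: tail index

Answer: _ _ _ 79 78
3
0

Derivation:
write(66): buf=[66 _ _ _ _], head=0, tail=1, size=1
write(38): buf=[66 38 _ _ _], head=0, tail=2, size=2
read(): buf=[_ 38 _ _ _], head=1, tail=2, size=1
read(): buf=[_ _ _ _ _], head=2, tail=2, size=0
write(50): buf=[_ _ 50 _ _], head=2, tail=3, size=1
write(79): buf=[_ _ 50 79 _], head=2, tail=4, size=2
read(): buf=[_ _ _ 79 _], head=3, tail=4, size=1
write(78): buf=[_ _ _ 79 78], head=3, tail=0, size=2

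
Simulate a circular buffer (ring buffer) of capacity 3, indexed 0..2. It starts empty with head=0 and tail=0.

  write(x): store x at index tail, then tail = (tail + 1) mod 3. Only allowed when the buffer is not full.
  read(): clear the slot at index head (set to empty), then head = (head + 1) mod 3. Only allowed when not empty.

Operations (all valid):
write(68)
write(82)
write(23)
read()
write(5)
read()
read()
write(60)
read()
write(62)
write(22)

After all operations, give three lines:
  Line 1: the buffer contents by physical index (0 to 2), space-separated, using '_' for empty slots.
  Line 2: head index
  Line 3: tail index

write(68): buf=[68 _ _], head=0, tail=1, size=1
write(82): buf=[68 82 _], head=0, tail=2, size=2
write(23): buf=[68 82 23], head=0, tail=0, size=3
read(): buf=[_ 82 23], head=1, tail=0, size=2
write(5): buf=[5 82 23], head=1, tail=1, size=3
read(): buf=[5 _ 23], head=2, tail=1, size=2
read(): buf=[5 _ _], head=0, tail=1, size=1
write(60): buf=[5 60 _], head=0, tail=2, size=2
read(): buf=[_ 60 _], head=1, tail=2, size=1
write(62): buf=[_ 60 62], head=1, tail=0, size=2
write(22): buf=[22 60 62], head=1, tail=1, size=3

Answer: 22 60 62
1
1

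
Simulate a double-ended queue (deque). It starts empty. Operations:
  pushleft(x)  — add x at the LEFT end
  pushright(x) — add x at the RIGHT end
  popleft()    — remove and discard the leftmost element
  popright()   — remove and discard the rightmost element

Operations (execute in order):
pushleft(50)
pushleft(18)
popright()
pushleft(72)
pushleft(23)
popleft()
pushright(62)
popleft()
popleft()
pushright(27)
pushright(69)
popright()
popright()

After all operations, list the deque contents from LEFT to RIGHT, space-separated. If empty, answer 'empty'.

pushleft(50): [50]
pushleft(18): [18, 50]
popright(): [18]
pushleft(72): [72, 18]
pushleft(23): [23, 72, 18]
popleft(): [72, 18]
pushright(62): [72, 18, 62]
popleft(): [18, 62]
popleft(): [62]
pushright(27): [62, 27]
pushright(69): [62, 27, 69]
popright(): [62, 27]
popright(): [62]

Answer: 62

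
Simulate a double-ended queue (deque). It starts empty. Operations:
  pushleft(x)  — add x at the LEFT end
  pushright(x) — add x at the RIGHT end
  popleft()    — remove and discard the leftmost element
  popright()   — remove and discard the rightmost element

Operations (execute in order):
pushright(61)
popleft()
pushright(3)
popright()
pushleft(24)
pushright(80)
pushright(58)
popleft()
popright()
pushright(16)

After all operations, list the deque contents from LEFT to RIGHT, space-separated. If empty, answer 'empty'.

pushright(61): [61]
popleft(): []
pushright(3): [3]
popright(): []
pushleft(24): [24]
pushright(80): [24, 80]
pushright(58): [24, 80, 58]
popleft(): [80, 58]
popright(): [80]
pushright(16): [80, 16]

Answer: 80 16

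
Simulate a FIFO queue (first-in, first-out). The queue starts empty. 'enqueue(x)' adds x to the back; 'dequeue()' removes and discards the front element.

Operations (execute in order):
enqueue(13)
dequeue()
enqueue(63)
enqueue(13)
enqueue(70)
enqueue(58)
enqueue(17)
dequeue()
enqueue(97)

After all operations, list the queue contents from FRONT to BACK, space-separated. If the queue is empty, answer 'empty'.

Answer: 13 70 58 17 97

Derivation:
enqueue(13): [13]
dequeue(): []
enqueue(63): [63]
enqueue(13): [63, 13]
enqueue(70): [63, 13, 70]
enqueue(58): [63, 13, 70, 58]
enqueue(17): [63, 13, 70, 58, 17]
dequeue(): [13, 70, 58, 17]
enqueue(97): [13, 70, 58, 17, 97]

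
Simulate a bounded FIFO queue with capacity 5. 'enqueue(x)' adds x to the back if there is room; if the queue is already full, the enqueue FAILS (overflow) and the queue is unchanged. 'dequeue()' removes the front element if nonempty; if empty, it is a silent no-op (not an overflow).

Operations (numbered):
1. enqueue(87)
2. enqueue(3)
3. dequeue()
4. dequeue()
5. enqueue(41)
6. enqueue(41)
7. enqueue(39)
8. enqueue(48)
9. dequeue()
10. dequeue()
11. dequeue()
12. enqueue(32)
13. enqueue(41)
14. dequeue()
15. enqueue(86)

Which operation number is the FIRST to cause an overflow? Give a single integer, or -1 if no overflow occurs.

Answer: -1

Derivation:
1. enqueue(87): size=1
2. enqueue(3): size=2
3. dequeue(): size=1
4. dequeue(): size=0
5. enqueue(41): size=1
6. enqueue(41): size=2
7. enqueue(39): size=3
8. enqueue(48): size=4
9. dequeue(): size=3
10. dequeue(): size=2
11. dequeue(): size=1
12. enqueue(32): size=2
13. enqueue(41): size=3
14. dequeue(): size=2
15. enqueue(86): size=3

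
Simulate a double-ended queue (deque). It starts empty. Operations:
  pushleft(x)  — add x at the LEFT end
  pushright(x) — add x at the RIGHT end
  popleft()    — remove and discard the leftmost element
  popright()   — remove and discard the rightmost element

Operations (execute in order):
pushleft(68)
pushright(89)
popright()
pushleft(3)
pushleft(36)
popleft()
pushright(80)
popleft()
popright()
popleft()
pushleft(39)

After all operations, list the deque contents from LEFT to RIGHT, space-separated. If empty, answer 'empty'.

Answer: 39

Derivation:
pushleft(68): [68]
pushright(89): [68, 89]
popright(): [68]
pushleft(3): [3, 68]
pushleft(36): [36, 3, 68]
popleft(): [3, 68]
pushright(80): [3, 68, 80]
popleft(): [68, 80]
popright(): [68]
popleft(): []
pushleft(39): [39]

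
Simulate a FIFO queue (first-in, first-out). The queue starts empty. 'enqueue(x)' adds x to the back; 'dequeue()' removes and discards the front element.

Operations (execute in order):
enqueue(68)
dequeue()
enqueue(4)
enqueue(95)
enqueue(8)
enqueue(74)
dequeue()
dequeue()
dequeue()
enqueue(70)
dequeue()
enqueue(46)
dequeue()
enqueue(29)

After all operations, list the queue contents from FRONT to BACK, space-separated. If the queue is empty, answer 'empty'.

Answer: 46 29

Derivation:
enqueue(68): [68]
dequeue(): []
enqueue(4): [4]
enqueue(95): [4, 95]
enqueue(8): [4, 95, 8]
enqueue(74): [4, 95, 8, 74]
dequeue(): [95, 8, 74]
dequeue(): [8, 74]
dequeue(): [74]
enqueue(70): [74, 70]
dequeue(): [70]
enqueue(46): [70, 46]
dequeue(): [46]
enqueue(29): [46, 29]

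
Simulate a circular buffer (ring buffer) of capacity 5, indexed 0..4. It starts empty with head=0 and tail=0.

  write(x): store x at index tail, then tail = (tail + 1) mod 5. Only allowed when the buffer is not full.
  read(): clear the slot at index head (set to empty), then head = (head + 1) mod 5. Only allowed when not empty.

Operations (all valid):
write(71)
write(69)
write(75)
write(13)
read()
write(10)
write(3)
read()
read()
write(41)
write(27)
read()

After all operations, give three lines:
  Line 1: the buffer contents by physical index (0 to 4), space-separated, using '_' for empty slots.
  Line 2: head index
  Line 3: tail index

write(71): buf=[71 _ _ _ _], head=0, tail=1, size=1
write(69): buf=[71 69 _ _ _], head=0, tail=2, size=2
write(75): buf=[71 69 75 _ _], head=0, tail=3, size=3
write(13): buf=[71 69 75 13 _], head=0, tail=4, size=4
read(): buf=[_ 69 75 13 _], head=1, tail=4, size=3
write(10): buf=[_ 69 75 13 10], head=1, tail=0, size=4
write(3): buf=[3 69 75 13 10], head=1, tail=1, size=5
read(): buf=[3 _ 75 13 10], head=2, tail=1, size=4
read(): buf=[3 _ _ 13 10], head=3, tail=1, size=3
write(41): buf=[3 41 _ 13 10], head=3, tail=2, size=4
write(27): buf=[3 41 27 13 10], head=3, tail=3, size=5
read(): buf=[3 41 27 _ 10], head=4, tail=3, size=4

Answer: 3 41 27 _ 10
4
3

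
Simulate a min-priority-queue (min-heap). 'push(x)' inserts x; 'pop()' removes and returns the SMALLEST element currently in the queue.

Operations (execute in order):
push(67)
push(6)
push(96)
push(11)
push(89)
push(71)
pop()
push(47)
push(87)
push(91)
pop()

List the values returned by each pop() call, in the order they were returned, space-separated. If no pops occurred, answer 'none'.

Answer: 6 11

Derivation:
push(67): heap contents = [67]
push(6): heap contents = [6, 67]
push(96): heap contents = [6, 67, 96]
push(11): heap contents = [6, 11, 67, 96]
push(89): heap contents = [6, 11, 67, 89, 96]
push(71): heap contents = [6, 11, 67, 71, 89, 96]
pop() → 6: heap contents = [11, 67, 71, 89, 96]
push(47): heap contents = [11, 47, 67, 71, 89, 96]
push(87): heap contents = [11, 47, 67, 71, 87, 89, 96]
push(91): heap contents = [11, 47, 67, 71, 87, 89, 91, 96]
pop() → 11: heap contents = [47, 67, 71, 87, 89, 91, 96]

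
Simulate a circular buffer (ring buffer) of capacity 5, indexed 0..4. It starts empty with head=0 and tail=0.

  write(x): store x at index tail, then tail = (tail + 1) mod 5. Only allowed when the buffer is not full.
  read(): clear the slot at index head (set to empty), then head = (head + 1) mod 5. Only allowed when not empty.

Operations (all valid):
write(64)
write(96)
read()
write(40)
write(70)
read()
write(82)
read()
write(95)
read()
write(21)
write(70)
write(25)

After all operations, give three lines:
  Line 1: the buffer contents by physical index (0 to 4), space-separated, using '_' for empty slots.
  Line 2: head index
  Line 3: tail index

write(64): buf=[64 _ _ _ _], head=0, tail=1, size=1
write(96): buf=[64 96 _ _ _], head=0, tail=2, size=2
read(): buf=[_ 96 _ _ _], head=1, tail=2, size=1
write(40): buf=[_ 96 40 _ _], head=1, tail=3, size=2
write(70): buf=[_ 96 40 70 _], head=1, tail=4, size=3
read(): buf=[_ _ 40 70 _], head=2, tail=4, size=2
write(82): buf=[_ _ 40 70 82], head=2, tail=0, size=3
read(): buf=[_ _ _ 70 82], head=3, tail=0, size=2
write(95): buf=[95 _ _ 70 82], head=3, tail=1, size=3
read(): buf=[95 _ _ _ 82], head=4, tail=1, size=2
write(21): buf=[95 21 _ _ 82], head=4, tail=2, size=3
write(70): buf=[95 21 70 _ 82], head=4, tail=3, size=4
write(25): buf=[95 21 70 25 82], head=4, tail=4, size=5

Answer: 95 21 70 25 82
4
4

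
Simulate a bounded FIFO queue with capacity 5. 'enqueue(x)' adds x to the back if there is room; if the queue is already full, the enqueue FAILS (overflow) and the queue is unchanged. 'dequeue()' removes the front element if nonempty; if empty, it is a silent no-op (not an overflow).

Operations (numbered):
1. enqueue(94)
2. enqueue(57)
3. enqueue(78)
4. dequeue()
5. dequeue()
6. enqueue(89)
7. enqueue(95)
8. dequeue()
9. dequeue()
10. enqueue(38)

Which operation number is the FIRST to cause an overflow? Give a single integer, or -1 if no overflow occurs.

Answer: -1

Derivation:
1. enqueue(94): size=1
2. enqueue(57): size=2
3. enqueue(78): size=3
4. dequeue(): size=2
5. dequeue(): size=1
6. enqueue(89): size=2
7. enqueue(95): size=3
8. dequeue(): size=2
9. dequeue(): size=1
10. enqueue(38): size=2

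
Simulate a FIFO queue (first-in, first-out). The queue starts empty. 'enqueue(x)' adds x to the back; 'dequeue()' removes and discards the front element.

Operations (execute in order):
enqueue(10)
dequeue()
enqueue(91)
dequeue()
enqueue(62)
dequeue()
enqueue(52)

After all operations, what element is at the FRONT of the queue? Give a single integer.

enqueue(10): queue = [10]
dequeue(): queue = []
enqueue(91): queue = [91]
dequeue(): queue = []
enqueue(62): queue = [62]
dequeue(): queue = []
enqueue(52): queue = [52]

Answer: 52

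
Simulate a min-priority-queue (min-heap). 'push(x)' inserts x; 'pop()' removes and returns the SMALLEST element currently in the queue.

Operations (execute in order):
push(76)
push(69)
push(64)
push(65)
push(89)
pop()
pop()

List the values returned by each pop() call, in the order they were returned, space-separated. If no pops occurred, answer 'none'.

push(76): heap contents = [76]
push(69): heap contents = [69, 76]
push(64): heap contents = [64, 69, 76]
push(65): heap contents = [64, 65, 69, 76]
push(89): heap contents = [64, 65, 69, 76, 89]
pop() → 64: heap contents = [65, 69, 76, 89]
pop() → 65: heap contents = [69, 76, 89]

Answer: 64 65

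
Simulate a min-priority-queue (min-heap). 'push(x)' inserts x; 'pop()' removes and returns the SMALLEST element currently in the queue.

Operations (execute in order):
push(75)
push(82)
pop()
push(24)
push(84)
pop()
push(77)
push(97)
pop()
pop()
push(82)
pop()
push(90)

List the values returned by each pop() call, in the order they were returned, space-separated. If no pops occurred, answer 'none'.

Answer: 75 24 77 82 82

Derivation:
push(75): heap contents = [75]
push(82): heap contents = [75, 82]
pop() → 75: heap contents = [82]
push(24): heap contents = [24, 82]
push(84): heap contents = [24, 82, 84]
pop() → 24: heap contents = [82, 84]
push(77): heap contents = [77, 82, 84]
push(97): heap contents = [77, 82, 84, 97]
pop() → 77: heap contents = [82, 84, 97]
pop() → 82: heap contents = [84, 97]
push(82): heap contents = [82, 84, 97]
pop() → 82: heap contents = [84, 97]
push(90): heap contents = [84, 90, 97]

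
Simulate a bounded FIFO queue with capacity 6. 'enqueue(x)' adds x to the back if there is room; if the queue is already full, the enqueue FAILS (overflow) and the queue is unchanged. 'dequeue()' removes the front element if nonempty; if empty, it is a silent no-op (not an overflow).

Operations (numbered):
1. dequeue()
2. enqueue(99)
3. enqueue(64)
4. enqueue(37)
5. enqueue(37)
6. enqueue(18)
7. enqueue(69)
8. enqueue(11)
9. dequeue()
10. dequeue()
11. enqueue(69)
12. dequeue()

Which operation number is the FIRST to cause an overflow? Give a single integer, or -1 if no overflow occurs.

Answer: 8

Derivation:
1. dequeue(): empty, no-op, size=0
2. enqueue(99): size=1
3. enqueue(64): size=2
4. enqueue(37): size=3
5. enqueue(37): size=4
6. enqueue(18): size=5
7. enqueue(69): size=6
8. enqueue(11): size=6=cap → OVERFLOW (fail)
9. dequeue(): size=5
10. dequeue(): size=4
11. enqueue(69): size=5
12. dequeue(): size=4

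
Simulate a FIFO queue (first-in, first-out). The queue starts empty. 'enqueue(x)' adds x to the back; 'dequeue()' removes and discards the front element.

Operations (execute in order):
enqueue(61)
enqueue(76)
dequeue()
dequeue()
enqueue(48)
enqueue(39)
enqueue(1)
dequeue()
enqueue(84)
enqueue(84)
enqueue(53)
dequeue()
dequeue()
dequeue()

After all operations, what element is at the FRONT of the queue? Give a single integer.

enqueue(61): queue = [61]
enqueue(76): queue = [61, 76]
dequeue(): queue = [76]
dequeue(): queue = []
enqueue(48): queue = [48]
enqueue(39): queue = [48, 39]
enqueue(1): queue = [48, 39, 1]
dequeue(): queue = [39, 1]
enqueue(84): queue = [39, 1, 84]
enqueue(84): queue = [39, 1, 84, 84]
enqueue(53): queue = [39, 1, 84, 84, 53]
dequeue(): queue = [1, 84, 84, 53]
dequeue(): queue = [84, 84, 53]
dequeue(): queue = [84, 53]

Answer: 84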